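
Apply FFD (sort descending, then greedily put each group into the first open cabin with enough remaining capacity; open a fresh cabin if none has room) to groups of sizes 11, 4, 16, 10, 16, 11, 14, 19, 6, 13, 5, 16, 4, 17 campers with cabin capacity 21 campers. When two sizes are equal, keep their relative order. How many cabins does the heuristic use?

9

Sorted descending: 19, 17, 16, 16, 16, 14, 13, 11, 11, 10, 6, 5, 4, 4.
  19 → cabin 1 (new)  [load 19/21]
  17 → cabin 2 (new)  [load 17/21]
  16 → cabin 3 (new)  [load 16/21]
  16 → cabin 4 (new)  [load 16/21]
  16 → cabin 5 (new)  [load 16/21]
  14 → cabin 6 (new)  [load 14/21]
  13 → cabin 7 (new)  [load 13/21]
  11 → cabin 8 (new)  [load 11/21]
  11 → cabin 9 (new)  [load 11/21]
  10 → cabin 8  [load 21/21]
  6 → cabin 6  [load 20/21]
  5 → cabin 3  [load 21/21]
  4 → cabin 2  [load 21/21]
  4 → cabin 4  [load 20/21]
9 cabins opened.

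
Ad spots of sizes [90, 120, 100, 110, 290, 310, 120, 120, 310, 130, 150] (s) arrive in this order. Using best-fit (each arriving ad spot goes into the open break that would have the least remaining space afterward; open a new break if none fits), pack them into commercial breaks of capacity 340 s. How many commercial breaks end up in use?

  90 → break 1 (new)  [load 90/340]
  120 → break 1  [load 210/340]
  100 → break 1  [load 310/340]
  110 → break 2 (new)  [load 110/340]
  290 → break 3 (new)  [load 290/340]
  310 → break 4 (new)  [load 310/340]
  120 → break 2  [load 230/340]
  120 → break 5 (new)  [load 120/340]
  310 → break 6 (new)  [load 310/340]
  130 → break 5  [load 250/340]
  150 → break 7 (new)  [load 150/340]
7 commercial breaks opened.

7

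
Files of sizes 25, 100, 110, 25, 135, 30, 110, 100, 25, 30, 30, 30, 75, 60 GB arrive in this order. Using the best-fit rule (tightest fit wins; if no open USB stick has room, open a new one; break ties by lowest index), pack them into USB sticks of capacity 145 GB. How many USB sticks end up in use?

  25 → USB stick 1 (new)  [load 25/145]
  100 → USB stick 1  [load 125/145]
  110 → USB stick 2 (new)  [load 110/145]
  25 → USB stick 2  [load 135/145]
  135 → USB stick 3 (new)  [load 135/145]
  30 → USB stick 4 (new)  [load 30/145]
  110 → USB stick 4  [load 140/145]
  100 → USB stick 5 (new)  [load 100/145]
  25 → USB stick 5  [load 125/145]
  30 → USB stick 6 (new)  [load 30/145]
  30 → USB stick 6  [load 60/145]
  30 → USB stick 6  [load 90/145]
  75 → USB stick 7 (new)  [load 75/145]
  60 → USB stick 7  [load 135/145]
7 USB sticks opened.

7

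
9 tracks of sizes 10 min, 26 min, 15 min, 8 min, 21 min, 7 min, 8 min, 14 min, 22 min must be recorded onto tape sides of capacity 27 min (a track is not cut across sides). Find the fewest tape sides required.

Total = 26 + 22 + 21 + 15 + 14 + 10 + 8 + 8 + 7 = 131 min.
Lower bound: ⌈131/27⌉ = 5 tape sides.
A packing using 6 tape sides:
  side 1: 26 = 26
  side 2: 22 = 22
  side 3: 21 = 21
  side 4: 15 + 10 = 25
  side 5: 14 + 8 = 22
  side 6: 8 + 7 = 15
No arrangement into 5 tape sides stays within capacity, so 6 is optimal.

6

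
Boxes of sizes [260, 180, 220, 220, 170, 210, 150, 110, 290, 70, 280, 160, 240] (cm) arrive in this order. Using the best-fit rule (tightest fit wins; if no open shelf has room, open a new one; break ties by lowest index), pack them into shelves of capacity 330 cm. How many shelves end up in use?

9

  260 → shelf 1 (new)  [load 260/330]
  180 → shelf 2 (new)  [load 180/330]
  220 → shelf 3 (new)  [load 220/330]
  220 → shelf 4 (new)  [load 220/330]
  170 → shelf 5 (new)  [load 170/330]
  210 → shelf 6 (new)  [load 210/330]
  150 → shelf 2  [load 330/330]
  110 → shelf 3  [load 330/330]
  290 → shelf 7 (new)  [load 290/330]
  70 → shelf 1  [load 330/330]
  280 → shelf 8 (new)  [load 280/330]
  160 → shelf 5  [load 330/330]
  240 → shelf 9 (new)  [load 240/330]
9 shelves opened.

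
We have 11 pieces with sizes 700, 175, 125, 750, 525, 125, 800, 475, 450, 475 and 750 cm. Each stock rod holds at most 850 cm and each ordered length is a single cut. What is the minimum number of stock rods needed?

8

Total = 800 + 750 + 750 + 700 + 525 + 475 + 475 + 450 + 175 + 125 + 125 = 5350 cm.
Lower bound: ⌈5350/850⌉ = 7 stock rods.
Also, 8 pieces each exceed 425 cm, and no two of those can share a stock rod, so at least 8 stock rods are needed.
A packing using 8 stock rods:
  stock rod 1: 800 = 800
  stock rod 2: 750 = 750
  stock rod 3: 750 = 750
  stock rod 4: 700 + 125 = 825
  stock rod 5: 525 + 175 + 125 = 825
  stock rod 6: 475 = 475
  stock rod 7: 475 = 475
  stock rod 8: 450 = 450
This matches the lower bound, so 8 is optimal.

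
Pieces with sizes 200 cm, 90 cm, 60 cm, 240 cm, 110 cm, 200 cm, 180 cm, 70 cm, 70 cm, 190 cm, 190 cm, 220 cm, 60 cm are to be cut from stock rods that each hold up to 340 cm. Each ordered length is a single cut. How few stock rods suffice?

Total = 240 + 220 + 200 + 200 + 190 + 190 + 180 + 110 + 90 + 70 + 70 + 60 + 60 = 1880 cm.
Lower bound: ⌈1880/340⌉ = 6 stock rods.
Also, 7 pieces each exceed 170 cm, and no two of those can share a stock rod, so at least 7 stock rods are needed.
A packing using 7 stock rods:
  stock rod 1: 240 + 90 = 330
  stock rod 2: 220 + 110 = 330
  stock rod 3: 200 + 70 + 70 = 340
  stock rod 4: 200 + 60 + 60 = 320
  stock rod 5: 190 = 190
  stock rod 6: 190 = 190
  stock rod 7: 180 = 180
This matches the lower bound, so 7 is optimal.

7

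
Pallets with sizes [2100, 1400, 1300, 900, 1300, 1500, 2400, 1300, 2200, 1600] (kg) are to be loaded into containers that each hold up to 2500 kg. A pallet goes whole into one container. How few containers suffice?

Total = 2400 + 2200 + 2100 + 1600 + 1500 + 1400 + 1300 + 1300 + 1300 + 900 = 16000 kg.
Lower bound: ⌈16000/2500⌉ = 7 containers.
Also, 9 pallets each exceed 1250 kg, and no two of those can share a container, so at least 9 containers are needed.
A packing using 9 containers:
  container 1: 2400 = 2400
  container 2: 2200 = 2200
  container 3: 2100 = 2100
  container 4: 1600 + 900 = 2500
  container 5: 1500 = 1500
  container 6: 1400 = 1400
  container 7: 1300 = 1300
  container 8: 1300 = 1300
  container 9: 1300 = 1300
This matches the lower bound, so 9 is optimal.

9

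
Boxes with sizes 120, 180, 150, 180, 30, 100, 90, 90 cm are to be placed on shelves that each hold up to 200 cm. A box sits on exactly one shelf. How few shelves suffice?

6

Total = 180 + 180 + 150 + 120 + 100 + 90 + 90 + 30 = 940 cm.
Lower bound: ⌈940/200⌉ = 5 shelves.
A packing using 6 shelves:
  shelf 1: 180 = 180
  shelf 2: 180 = 180
  shelf 3: 150 + 30 = 180
  shelf 4: 120 = 120
  shelf 5: 100 + 90 = 190
  shelf 6: 90 = 90
No arrangement into 5 shelves stays within capacity, so 6 is optimal.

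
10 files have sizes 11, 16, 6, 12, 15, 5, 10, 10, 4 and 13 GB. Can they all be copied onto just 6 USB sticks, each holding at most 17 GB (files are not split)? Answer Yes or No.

Total = 102 GB; ⌈102/17⌉ = 6.
7 files each exceed half the capacity and cannot share a USB stick, forcing at least 7 USB sticks.
At least 7 USB sticks are required, but only 6 are allowed.

No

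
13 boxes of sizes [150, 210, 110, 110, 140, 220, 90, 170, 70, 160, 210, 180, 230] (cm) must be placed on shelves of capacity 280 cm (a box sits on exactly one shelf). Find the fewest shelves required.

Total = 230 + 220 + 210 + 210 + 180 + 170 + 160 + 150 + 140 + 110 + 110 + 90 + 70 = 2050 cm.
Lower bound: ⌈2050/280⌉ = 8 shelves.
A packing using 9 shelves:
  shelf 1: 230 = 230
  shelf 2: 220 = 220
  shelf 3: 210 + 70 = 280
  shelf 4: 210 = 210
  shelf 5: 180 + 90 = 270
  shelf 6: 170 + 110 = 280
  shelf 7: 160 + 110 = 270
  shelf 8: 150 = 150
  shelf 9: 140 = 140
No arrangement into 8 shelves stays within capacity, so 9 is optimal.

9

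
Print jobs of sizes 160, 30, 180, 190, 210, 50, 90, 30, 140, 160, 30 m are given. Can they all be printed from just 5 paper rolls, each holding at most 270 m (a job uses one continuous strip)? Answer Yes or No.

Total = 1270 m; ⌈1270/270⌉ = 5.
6 print jobs each exceed half the capacity and cannot share a roll, forcing at least 6 paper rolls.
At least 6 paper rolls are required, but only 5 are allowed.

No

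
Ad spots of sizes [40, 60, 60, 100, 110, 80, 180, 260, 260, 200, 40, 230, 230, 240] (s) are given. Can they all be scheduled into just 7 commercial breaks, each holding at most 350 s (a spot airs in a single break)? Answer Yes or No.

A valid assignment using 7 commercial breaks:
  break 1: 260 + 80 = 340
  break 2: 260 + 60 = 320
  break 3: 240 + 110 = 350
  break 4: 230 + 100 = 330
  break 5: 230 + 60 + 40 = 330
  break 6: 200 + 40 = 240
  break 7: 180 = 180
Every load is within 350 s, so 7 commercial breaks suffice.

Yes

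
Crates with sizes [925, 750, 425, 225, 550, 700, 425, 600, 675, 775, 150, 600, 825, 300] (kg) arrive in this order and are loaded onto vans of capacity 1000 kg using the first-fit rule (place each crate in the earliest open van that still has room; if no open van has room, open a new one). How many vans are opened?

10

  925 → van 1 (new)  [load 925/1000]
  750 → van 2 (new)  [load 750/1000]
  425 → van 3 (new)  [load 425/1000]
  225 → van 2  [load 975/1000]
  550 → van 3  [load 975/1000]
  700 → van 4 (new)  [load 700/1000]
  425 → van 5 (new)  [load 425/1000]
  600 → van 6 (new)  [load 600/1000]
  675 → van 7 (new)  [load 675/1000]
  775 → van 8 (new)  [load 775/1000]
  150 → van 4  [load 850/1000]
  600 → van 9 (new)  [load 600/1000]
  825 → van 10 (new)  [load 825/1000]
  300 → van 5  [load 725/1000]
10 vans opened.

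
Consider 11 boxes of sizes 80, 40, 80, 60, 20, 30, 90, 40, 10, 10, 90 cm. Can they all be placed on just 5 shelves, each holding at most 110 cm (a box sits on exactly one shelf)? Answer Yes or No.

No

Total = 550 cm; ⌈550/110⌉ = 5.
The bound of 5 does not rule out 5, but exhaustive search shows no assignment into 5 shelves of capacity 110 cm exists — the minimum is 6.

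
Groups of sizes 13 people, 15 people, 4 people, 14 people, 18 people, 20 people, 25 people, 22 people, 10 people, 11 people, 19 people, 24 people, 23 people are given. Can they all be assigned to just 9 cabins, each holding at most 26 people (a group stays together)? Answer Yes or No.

Total = 218 people; ⌈218/26⌉ = 9.
The bound of 9 does not rule out 9, but exhaustive search shows no assignment into 9 cabins of capacity 26 people exists — the minimum is 10.

No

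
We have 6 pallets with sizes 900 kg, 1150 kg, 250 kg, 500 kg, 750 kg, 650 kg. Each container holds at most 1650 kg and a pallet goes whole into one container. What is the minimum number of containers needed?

Total = 1150 + 900 + 750 + 650 + 500 + 250 = 4200 kg.
Lower bound: ⌈4200/1650⌉ = 3 containers.
A packing using 3 containers:
  container 1: 1150 + 500 = 1650
  container 2: 900 + 750 = 1650
  container 3: 650 + 250 = 900
This matches the lower bound, so 3 is optimal.

3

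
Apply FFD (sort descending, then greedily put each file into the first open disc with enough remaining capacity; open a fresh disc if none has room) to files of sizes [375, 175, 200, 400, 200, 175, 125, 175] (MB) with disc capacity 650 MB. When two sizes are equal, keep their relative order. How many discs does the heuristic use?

Sorted descending: 400, 375, 200, 200, 175, 175, 175, 125.
  400 → disc 1 (new)  [load 400/650]
  375 → disc 2 (new)  [load 375/650]
  200 → disc 1  [load 600/650]
  200 → disc 2  [load 575/650]
  175 → disc 3 (new)  [load 175/650]
  175 → disc 3  [load 350/650]
  175 → disc 3  [load 525/650]
  125 → disc 3  [load 650/650]
3 discs opened.

3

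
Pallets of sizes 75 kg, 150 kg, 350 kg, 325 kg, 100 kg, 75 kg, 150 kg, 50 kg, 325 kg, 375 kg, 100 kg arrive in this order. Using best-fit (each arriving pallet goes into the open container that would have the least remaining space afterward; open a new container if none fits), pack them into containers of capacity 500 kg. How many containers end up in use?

  75 → container 1 (new)  [load 75/500]
  150 → container 1  [load 225/500]
  350 → container 2 (new)  [load 350/500]
  325 → container 3 (new)  [load 325/500]
  100 → container 2  [load 450/500]
  75 → container 3  [load 400/500]
  150 → container 1  [load 375/500]
  50 → container 2  [load 500/500]
  325 → container 4 (new)  [load 325/500]
  375 → container 5 (new)  [load 375/500]
  100 → container 3  [load 500/500]
5 containers opened.

5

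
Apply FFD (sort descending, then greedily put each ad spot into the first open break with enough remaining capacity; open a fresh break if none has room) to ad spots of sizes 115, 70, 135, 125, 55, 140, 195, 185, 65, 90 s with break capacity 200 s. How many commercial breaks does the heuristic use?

Sorted descending: 195, 185, 140, 135, 125, 115, 90, 70, 65, 55.
  195 → break 1 (new)  [load 195/200]
  185 → break 2 (new)  [load 185/200]
  140 → break 3 (new)  [load 140/200]
  135 → break 4 (new)  [load 135/200]
  125 → break 5 (new)  [load 125/200]
  115 → break 6 (new)  [load 115/200]
  90 → break 7 (new)  [load 90/200]
  70 → break 5  [load 195/200]
  65 → break 4  [load 200/200]
  55 → break 3  [load 195/200]
7 commercial breaks opened.

7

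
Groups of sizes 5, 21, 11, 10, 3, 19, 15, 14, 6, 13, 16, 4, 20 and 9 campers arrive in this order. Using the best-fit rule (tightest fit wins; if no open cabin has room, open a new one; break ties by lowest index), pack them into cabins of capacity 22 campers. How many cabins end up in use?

  5 → cabin 1 (new)  [load 5/22]
  21 → cabin 2 (new)  [load 21/22]
  11 → cabin 1  [load 16/22]
  10 → cabin 3 (new)  [load 10/22]
  3 → cabin 1  [load 19/22]
  19 → cabin 4 (new)  [load 19/22]
  15 → cabin 5 (new)  [load 15/22]
  14 → cabin 6 (new)  [load 14/22]
  6 → cabin 5  [load 21/22]
  13 → cabin 7 (new)  [load 13/22]
  16 → cabin 8 (new)  [load 16/22]
  4 → cabin 8  [load 20/22]
  20 → cabin 9 (new)  [load 20/22]
  9 → cabin 7  [load 22/22]
9 cabins opened.

9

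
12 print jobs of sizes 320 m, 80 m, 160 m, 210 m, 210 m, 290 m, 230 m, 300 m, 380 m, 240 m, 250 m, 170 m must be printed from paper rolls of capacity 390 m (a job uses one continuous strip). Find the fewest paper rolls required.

9

Total = 380 + 320 + 300 + 290 + 250 + 240 + 230 + 210 + 210 + 170 + 160 + 80 = 2840 m.
Lower bound: ⌈2840/390⌉ = 8 paper rolls.
Also, 9 print jobs each exceed 195 m, and no two of those can share a roll, so at least 9 paper rolls are needed.
A packing using 9 paper rolls:
  roll 1: 380 = 380
  roll 2: 320 = 320
  roll 3: 300 + 80 = 380
  roll 4: 290 = 290
  roll 5: 250 = 250
  roll 6: 240 = 240
  roll 7: 230 + 160 = 390
  roll 8: 210 + 170 = 380
  roll 9: 210 = 210
This matches the lower bound, so 9 is optimal.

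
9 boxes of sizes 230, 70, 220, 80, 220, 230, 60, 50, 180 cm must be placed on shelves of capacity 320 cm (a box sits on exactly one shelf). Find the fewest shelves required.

Total = 230 + 230 + 220 + 220 + 180 + 80 + 70 + 60 + 50 = 1340 cm.
Lower bound: ⌈1340/320⌉ = 5 shelves.
A packing using 5 shelves:
  shelf 1: 230 + 80 = 310
  shelf 2: 230 + 70 = 300
  shelf 3: 220 + 60 = 280
  shelf 4: 220 + 50 = 270
  shelf 5: 180 = 180
This matches the lower bound, so 5 is optimal.

5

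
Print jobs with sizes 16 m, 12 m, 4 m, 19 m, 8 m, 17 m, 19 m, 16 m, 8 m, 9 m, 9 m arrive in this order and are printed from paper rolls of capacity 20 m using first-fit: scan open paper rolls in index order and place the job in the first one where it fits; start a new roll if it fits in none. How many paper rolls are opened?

8

  16 → roll 1 (new)  [load 16/20]
  12 → roll 2 (new)  [load 12/20]
  4 → roll 1  [load 20/20]
  19 → roll 3 (new)  [load 19/20]
  8 → roll 2  [load 20/20]
  17 → roll 4 (new)  [load 17/20]
  19 → roll 5 (new)  [load 19/20]
  16 → roll 6 (new)  [load 16/20]
  8 → roll 7 (new)  [load 8/20]
  9 → roll 7  [load 17/20]
  9 → roll 8 (new)  [load 9/20]
8 paper rolls opened.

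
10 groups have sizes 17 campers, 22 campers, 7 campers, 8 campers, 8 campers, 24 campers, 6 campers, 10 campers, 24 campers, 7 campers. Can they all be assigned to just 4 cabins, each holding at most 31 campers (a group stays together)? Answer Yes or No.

Total = 133 campers; ⌈133/31⌉ = 5.
At least 5 cabins are required, but only 4 are allowed.

No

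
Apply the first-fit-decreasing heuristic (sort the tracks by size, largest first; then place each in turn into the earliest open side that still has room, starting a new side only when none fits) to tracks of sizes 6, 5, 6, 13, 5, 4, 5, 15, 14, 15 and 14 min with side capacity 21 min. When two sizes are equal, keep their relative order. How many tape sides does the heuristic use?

6

Sorted descending: 15, 15, 14, 14, 13, 6, 6, 5, 5, 5, 4.
  15 → side 1 (new)  [load 15/21]
  15 → side 2 (new)  [load 15/21]
  14 → side 3 (new)  [load 14/21]
  14 → side 4 (new)  [load 14/21]
  13 → side 5 (new)  [load 13/21]
  6 → side 1  [load 21/21]
  6 → side 2  [load 21/21]
  5 → side 3  [load 19/21]
  5 → side 4  [load 19/21]
  5 → side 5  [load 18/21]
  4 → side 6 (new)  [load 4/21]
6 tape sides opened.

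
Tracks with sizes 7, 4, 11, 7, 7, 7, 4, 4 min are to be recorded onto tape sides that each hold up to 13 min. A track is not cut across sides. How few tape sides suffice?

Total = 11 + 7 + 7 + 7 + 7 + 4 + 4 + 4 = 51 min.
Lower bound: ⌈51/13⌉ = 4 tape sides.
Also, 5 tracks each exceed 13/2 min, and no two of those can share a side, so at least 5 tape sides are needed.
A packing using 5 tape sides:
  side 1: 11 = 11
  side 2: 7 + 4 = 11
  side 3: 7 + 4 = 11
  side 4: 7 + 4 = 11
  side 5: 7 = 7
This matches the lower bound, so 5 is optimal.

5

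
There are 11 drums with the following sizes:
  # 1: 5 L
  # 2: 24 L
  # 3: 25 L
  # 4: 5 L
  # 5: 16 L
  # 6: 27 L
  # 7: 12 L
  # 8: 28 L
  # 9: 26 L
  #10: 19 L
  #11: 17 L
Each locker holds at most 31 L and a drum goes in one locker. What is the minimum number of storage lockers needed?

Total = 28 + 27 + 26 + 25 + 24 + 19 + 17 + 16 + 12 + 5 + 5 = 204 L.
Lower bound: ⌈204/31⌉ = 7 storage lockers.
Also, 8 drums each exceed 31/2 L, and no two of those can share a locker, so at least 8 storage lockers are needed.
A packing using 8 storage lockers:
  locker 1: 28 = 28
  locker 2: 27 = 27
  locker 3: 26 + 5 = 31
  locker 4: 25 + 5 = 30
  locker 5: 24 = 24
  locker 6: 19 + 12 = 31
  locker 7: 17 = 17
  locker 8: 16 = 16
This matches the lower bound, so 8 is optimal.

8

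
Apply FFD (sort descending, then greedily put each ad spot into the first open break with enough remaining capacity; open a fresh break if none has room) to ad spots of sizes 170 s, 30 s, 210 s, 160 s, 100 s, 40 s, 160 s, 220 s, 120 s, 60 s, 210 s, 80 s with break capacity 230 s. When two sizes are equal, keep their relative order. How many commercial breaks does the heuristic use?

Sorted descending: 220, 210, 210, 170, 160, 160, 120, 100, 80, 60, 40, 30.
  220 → break 1 (new)  [load 220/230]
  210 → break 2 (new)  [load 210/230]
  210 → break 3 (new)  [load 210/230]
  170 → break 4 (new)  [load 170/230]
  160 → break 5 (new)  [load 160/230]
  160 → break 6 (new)  [load 160/230]
  120 → break 7 (new)  [load 120/230]
  100 → break 7  [load 220/230]
  80 → break 8 (new)  [load 80/230]
  60 → break 4  [load 230/230]
  40 → break 5  [load 200/230]
  30 → break 5  [load 230/230]
8 commercial breaks opened.

8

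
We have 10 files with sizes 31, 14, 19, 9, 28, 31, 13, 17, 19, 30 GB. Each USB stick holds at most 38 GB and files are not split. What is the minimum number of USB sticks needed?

7

Total = 31 + 31 + 30 + 28 + 19 + 19 + 17 + 14 + 13 + 9 = 211 GB.
Lower bound: ⌈211/38⌉ = 6 USB sticks.
A packing using 7 USB sticks:
  USB stick 1: 31 = 31
  USB stick 2: 31 = 31
  USB stick 3: 30 = 30
  USB stick 4: 28 + 9 = 37
  USB stick 5: 19 + 19 = 38
  USB stick 6: 17 + 14 = 31
  USB stick 7: 13 = 13
No arrangement into 6 USB sticks stays within capacity, so 7 is optimal.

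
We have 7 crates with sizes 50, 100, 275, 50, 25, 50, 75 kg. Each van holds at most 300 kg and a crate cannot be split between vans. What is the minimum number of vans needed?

3

Total = 275 + 100 + 75 + 50 + 50 + 50 + 25 = 625 kg.
Lower bound: ⌈625/300⌉ = 3 vans.
A packing using 3 vans:
  van 1: 275 + 25 = 300
  van 2: 100 + 75 + 50 + 50 = 275
  van 3: 50 = 50
This matches the lower bound, so 3 is optimal.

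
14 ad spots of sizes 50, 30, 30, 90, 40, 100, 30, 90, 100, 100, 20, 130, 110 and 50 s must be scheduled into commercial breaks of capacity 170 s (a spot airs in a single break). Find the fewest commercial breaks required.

Total = 130 + 110 + 100 + 100 + 100 + 90 + 90 + 50 + 50 + 40 + 30 + 30 + 30 + 20 = 970 s.
Lower bound: ⌈970/170⌉ = 6 commercial breaks.
Also, 7 ad spots each exceed 85 s, and no two of those can share a break, so at least 7 commercial breaks are needed.
A packing using 7 commercial breaks:
  break 1: 130 + 40 = 170
  break 2: 110 + 50 = 160
  break 3: 100 + 50 + 20 = 170
  break 4: 100 + 30 + 30 = 160
  break 5: 100 + 30 = 130
  break 6: 90 = 90
  break 7: 90 = 90
This matches the lower bound, so 7 is optimal.

7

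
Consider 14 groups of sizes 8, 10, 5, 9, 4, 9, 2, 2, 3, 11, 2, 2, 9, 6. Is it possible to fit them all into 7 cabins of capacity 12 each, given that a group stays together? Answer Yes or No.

Total = 82; ⌈82/12⌉ = 7.
The bound of 7 does not rule out 7, but exhaustive search shows no assignment into 7 cabins of capacity 12 exists — the minimum is 8.

No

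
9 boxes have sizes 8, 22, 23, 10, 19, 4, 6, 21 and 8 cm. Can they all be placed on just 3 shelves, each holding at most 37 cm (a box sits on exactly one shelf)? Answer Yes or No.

No

Total = 121 cm; ⌈121/37⌉ = 4.
At least 4 shelves are required, but only 3 are allowed.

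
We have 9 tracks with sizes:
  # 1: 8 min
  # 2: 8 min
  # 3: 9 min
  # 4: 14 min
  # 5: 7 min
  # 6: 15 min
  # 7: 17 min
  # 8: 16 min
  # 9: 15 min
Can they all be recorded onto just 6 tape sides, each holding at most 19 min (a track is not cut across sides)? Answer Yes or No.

No

Total = 109 min; ⌈109/19⌉ = 6.
The bound of 6 does not rule out 6, but exhaustive search shows no assignment into 6 tape sides of capacity 19 min exists — the minimum is 7.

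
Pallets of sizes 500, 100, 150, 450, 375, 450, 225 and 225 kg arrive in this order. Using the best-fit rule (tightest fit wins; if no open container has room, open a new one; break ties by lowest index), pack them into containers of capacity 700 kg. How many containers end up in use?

4

  500 → container 1 (new)  [load 500/700]
  100 → container 1  [load 600/700]
  150 → container 2 (new)  [load 150/700]
  450 → container 2  [load 600/700]
  375 → container 3 (new)  [load 375/700]
  450 → container 4 (new)  [load 450/700]
  225 → container 4  [load 675/700]
  225 → container 3  [load 600/700]
4 containers opened.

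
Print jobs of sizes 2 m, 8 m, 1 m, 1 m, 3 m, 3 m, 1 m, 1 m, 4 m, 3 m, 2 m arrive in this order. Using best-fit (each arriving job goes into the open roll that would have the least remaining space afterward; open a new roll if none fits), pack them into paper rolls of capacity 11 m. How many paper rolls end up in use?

  2 → roll 1 (new)  [load 2/11]
  8 → roll 1  [load 10/11]
  1 → roll 1  [load 11/11]
  1 → roll 2 (new)  [load 1/11]
  3 → roll 2  [load 4/11]
  3 → roll 2  [load 7/11]
  1 → roll 2  [load 8/11]
  1 → roll 2  [load 9/11]
  4 → roll 3 (new)  [load 4/11]
  3 → roll 3  [load 7/11]
  2 → roll 2  [load 11/11]
3 paper rolls opened.

3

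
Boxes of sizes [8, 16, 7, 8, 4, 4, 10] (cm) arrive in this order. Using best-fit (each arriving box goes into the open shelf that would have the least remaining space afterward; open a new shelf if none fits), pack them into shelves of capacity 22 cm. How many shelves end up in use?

  8 → shelf 1 (new)  [load 8/22]
  16 → shelf 2 (new)  [load 16/22]
  7 → shelf 1  [load 15/22]
  8 → shelf 3 (new)  [load 8/22]
  4 → shelf 2  [load 20/22]
  4 → shelf 1  [load 19/22]
  10 → shelf 3  [load 18/22]
3 shelves opened.

3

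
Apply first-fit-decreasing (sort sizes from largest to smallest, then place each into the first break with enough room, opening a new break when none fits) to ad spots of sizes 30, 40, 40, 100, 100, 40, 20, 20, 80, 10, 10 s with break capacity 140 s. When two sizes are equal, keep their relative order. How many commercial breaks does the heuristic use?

4

Sorted descending: 100, 100, 80, 40, 40, 40, 30, 20, 20, 10, 10.
  100 → break 1 (new)  [load 100/140]
  100 → break 2 (new)  [load 100/140]
  80 → break 3 (new)  [load 80/140]
  40 → break 1  [load 140/140]
  40 → break 2  [load 140/140]
  40 → break 3  [load 120/140]
  30 → break 4 (new)  [load 30/140]
  20 → break 3  [load 140/140]
  20 → break 4  [load 50/140]
  10 → break 4  [load 60/140]
  10 → break 4  [load 70/140]
4 commercial breaks opened.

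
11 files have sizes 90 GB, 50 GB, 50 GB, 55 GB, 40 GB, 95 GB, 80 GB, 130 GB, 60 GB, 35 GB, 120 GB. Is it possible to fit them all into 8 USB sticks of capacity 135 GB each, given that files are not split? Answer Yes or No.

A valid assignment using 7 USB sticks:
  USB stick 1: 130 = 130
  USB stick 2: 120 = 120
  USB stick 3: 95 + 40 = 135
  USB stick 4: 90 + 35 = 125
  USB stick 5: 80 + 55 = 135
  USB stick 6: 60 + 50 = 110
  USB stick 7: 50 = 50
That uses only 7 ≤ 8, so 8 USB sticks are enough.

Yes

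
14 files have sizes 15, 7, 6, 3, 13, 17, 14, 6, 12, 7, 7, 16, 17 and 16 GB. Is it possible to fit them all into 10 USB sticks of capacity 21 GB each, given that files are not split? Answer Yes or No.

A valid assignment using 9 USB sticks:
  USB stick 1: 17 + 3 = 20
  USB stick 2: 17 = 17
  USB stick 3: 16 = 16
  USB stick 4: 16 = 16
  USB stick 5: 15 + 6 = 21
  USB stick 6: 14 + 7 = 21
  USB stick 7: 13 + 7 = 20
  USB stick 8: 12 + 7 = 19
  USB stick 9: 6 = 6
That uses only 9 ≤ 10, so 10 USB sticks are enough.

Yes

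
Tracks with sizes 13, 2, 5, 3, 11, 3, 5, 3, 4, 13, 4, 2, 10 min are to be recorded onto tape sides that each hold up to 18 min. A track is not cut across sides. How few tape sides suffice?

Total = 13 + 13 + 11 + 10 + 5 + 5 + 4 + 4 + 3 + 3 + 3 + 2 + 2 = 78 min.
Lower bound: ⌈78/18⌉ = 5 tape sides.
A packing using 5 tape sides:
  side 1: 13 + 5 = 18
  side 2: 13 + 5 = 18
  side 3: 11 + 4 + 3 = 18
  side 4: 10 + 4 + 3 = 17
  side 5: 3 + 2 + 2 = 7
This matches the lower bound, so 5 is optimal.

5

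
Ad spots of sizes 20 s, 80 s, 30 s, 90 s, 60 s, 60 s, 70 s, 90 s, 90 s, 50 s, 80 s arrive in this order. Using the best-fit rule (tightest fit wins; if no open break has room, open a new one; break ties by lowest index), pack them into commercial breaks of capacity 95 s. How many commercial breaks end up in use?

  20 → break 1 (new)  [load 20/95]
  80 → break 2 (new)  [load 80/95]
  30 → break 1  [load 50/95]
  90 → break 3 (new)  [load 90/95]
  60 → break 4 (new)  [load 60/95]
  60 → break 5 (new)  [load 60/95]
  70 → break 6 (new)  [load 70/95]
  90 → break 7 (new)  [load 90/95]
  90 → break 8 (new)  [load 90/95]
  50 → break 9 (new)  [load 50/95]
  80 → break 10 (new)  [load 80/95]
10 commercial breaks opened.

10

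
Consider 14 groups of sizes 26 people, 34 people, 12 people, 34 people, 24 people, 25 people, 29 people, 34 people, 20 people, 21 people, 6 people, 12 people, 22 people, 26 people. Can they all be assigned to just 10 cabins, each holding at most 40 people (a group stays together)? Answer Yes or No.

Total = 325 people; ⌈325/40⌉ = 9.
10 groups each exceed half the capacity and cannot share a cabin, forcing at least 10 cabins.
The bound of 10 does not rule out 10, but exhaustive search shows no assignment into 10 cabins of capacity 40 people exists — the minimum is 11.

No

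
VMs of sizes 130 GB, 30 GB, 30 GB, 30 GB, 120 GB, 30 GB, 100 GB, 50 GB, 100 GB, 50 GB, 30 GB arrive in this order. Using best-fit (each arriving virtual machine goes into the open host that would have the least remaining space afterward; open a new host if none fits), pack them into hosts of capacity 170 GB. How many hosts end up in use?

  130 → host 1 (new)  [load 130/170]
  30 → host 1  [load 160/170]
  30 → host 2 (new)  [load 30/170]
  30 → host 2  [load 60/170]
  120 → host 3 (new)  [load 120/170]
  30 → host 3  [load 150/170]
  100 → host 2  [load 160/170]
  50 → host 4 (new)  [load 50/170]
  100 → host 4  [load 150/170]
  50 → host 5 (new)  [load 50/170]
  30 → host 5  [load 80/170]
5 hosts opened.

5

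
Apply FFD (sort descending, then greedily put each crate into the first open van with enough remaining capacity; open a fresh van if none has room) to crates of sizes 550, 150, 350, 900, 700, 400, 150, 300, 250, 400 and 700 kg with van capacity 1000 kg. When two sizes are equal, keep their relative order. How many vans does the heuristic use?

6

Sorted descending: 900, 700, 700, 550, 400, 400, 350, 300, 250, 150, 150.
  900 → van 1 (new)  [load 900/1000]
  700 → van 2 (new)  [load 700/1000]
  700 → van 3 (new)  [load 700/1000]
  550 → van 4 (new)  [load 550/1000]
  400 → van 4  [load 950/1000]
  400 → van 5 (new)  [load 400/1000]
  350 → van 5  [load 750/1000]
  300 → van 2  [load 1000/1000]
  250 → van 3  [load 950/1000]
  150 → van 5  [load 900/1000]
  150 → van 6 (new)  [load 150/1000]
6 vans opened.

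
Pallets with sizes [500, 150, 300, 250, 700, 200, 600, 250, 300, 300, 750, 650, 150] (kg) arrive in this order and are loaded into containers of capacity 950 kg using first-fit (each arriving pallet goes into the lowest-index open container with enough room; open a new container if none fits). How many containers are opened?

6

  500 → container 1 (new)  [load 500/950]
  150 → container 1  [load 650/950]
  300 → container 1  [load 950/950]
  250 → container 2 (new)  [load 250/950]
  700 → container 2  [load 950/950]
  200 → container 3 (new)  [load 200/950]
  600 → container 3  [load 800/950]
  250 → container 4 (new)  [load 250/950]
  300 → container 4  [load 550/950]
  300 → container 4  [load 850/950]
  750 → container 5 (new)  [load 750/950]
  650 → container 6 (new)  [load 650/950]
  150 → container 3  [load 950/950]
6 containers opened.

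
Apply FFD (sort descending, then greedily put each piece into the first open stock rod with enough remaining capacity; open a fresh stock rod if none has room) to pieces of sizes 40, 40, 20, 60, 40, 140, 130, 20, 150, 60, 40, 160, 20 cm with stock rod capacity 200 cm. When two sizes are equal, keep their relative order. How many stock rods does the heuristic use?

5

Sorted descending: 160, 150, 140, 130, 60, 60, 40, 40, 40, 40, 20, 20, 20.
  160 → stock rod 1 (new)  [load 160/200]
  150 → stock rod 2 (new)  [load 150/200]
  140 → stock rod 3 (new)  [load 140/200]
  130 → stock rod 4 (new)  [load 130/200]
  60 → stock rod 3  [load 200/200]
  60 → stock rod 4  [load 190/200]
  40 → stock rod 1  [load 200/200]
  40 → stock rod 2  [load 190/200]
  40 → stock rod 5 (new)  [load 40/200]
  40 → stock rod 5  [load 80/200]
  20 → stock rod 5  [load 100/200]
  20 → stock rod 5  [load 120/200]
  20 → stock rod 5  [load 140/200]
5 stock rods opened.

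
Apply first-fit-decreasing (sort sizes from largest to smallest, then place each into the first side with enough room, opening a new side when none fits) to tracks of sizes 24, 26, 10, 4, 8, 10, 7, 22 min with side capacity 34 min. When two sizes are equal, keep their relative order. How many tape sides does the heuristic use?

4

Sorted descending: 26, 24, 22, 10, 10, 8, 7, 4.
  26 → side 1 (new)  [load 26/34]
  24 → side 2 (new)  [load 24/34]
  22 → side 3 (new)  [load 22/34]
  10 → side 2  [load 34/34]
  10 → side 3  [load 32/34]
  8 → side 1  [load 34/34]
  7 → side 4 (new)  [load 7/34]
  4 → side 4  [load 11/34]
4 tape sides opened.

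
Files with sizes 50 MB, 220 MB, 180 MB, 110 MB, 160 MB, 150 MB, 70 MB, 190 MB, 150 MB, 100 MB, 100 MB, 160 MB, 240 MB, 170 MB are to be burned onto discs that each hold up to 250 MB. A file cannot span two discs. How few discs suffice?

Total = 240 + 220 + 190 + 180 + 170 + 160 + 160 + 150 + 150 + 110 + 100 + 100 + 70 + 50 = 2050 MB.
Lower bound: ⌈2050/250⌉ = 9 discs.
A packing using 10 discs:
  disc 1: 240 = 240
  disc 2: 220 = 220
  disc 3: 190 + 50 = 240
  disc 4: 180 + 70 = 250
  disc 5: 170 = 170
  disc 6: 160 = 160
  disc 7: 160 = 160
  disc 8: 150 + 100 = 250
  disc 9: 150 + 100 = 250
  disc 10: 110 = 110
No arrangement into 9 discs stays within capacity, so 10 is optimal.

10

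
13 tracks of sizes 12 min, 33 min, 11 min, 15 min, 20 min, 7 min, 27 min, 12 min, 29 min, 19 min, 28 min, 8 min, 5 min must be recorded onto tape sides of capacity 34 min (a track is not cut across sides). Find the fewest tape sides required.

Total = 33 + 29 + 28 + 27 + 20 + 19 + 15 + 12 + 12 + 11 + 8 + 7 + 5 = 226 min.
Lower bound: ⌈226/34⌉ = 7 tape sides.
A packing using 7 tape sides:
  side 1: 33 = 33
  side 2: 29 + 5 = 34
  side 3: 28 = 28
  side 4: 27 + 7 = 34
  side 5: 20 + 12 = 32
  side 6: 19 + 15 = 34
  side 7: 12 + 11 + 8 = 31
This matches the lower bound, so 7 is optimal.

7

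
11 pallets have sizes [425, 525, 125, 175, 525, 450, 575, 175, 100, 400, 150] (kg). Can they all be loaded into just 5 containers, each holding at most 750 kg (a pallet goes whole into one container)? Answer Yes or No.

Total = 3625 kg; ⌈3625/750⌉ = 5.
6 pallets each exceed half the capacity and cannot share a container, forcing at least 6 containers.
At least 6 containers are required, but only 5 are allowed.

No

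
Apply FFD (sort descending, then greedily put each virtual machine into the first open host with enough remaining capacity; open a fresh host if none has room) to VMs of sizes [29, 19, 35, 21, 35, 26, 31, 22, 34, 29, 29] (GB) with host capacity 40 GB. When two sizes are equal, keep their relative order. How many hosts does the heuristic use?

Sorted descending: 35, 35, 34, 31, 29, 29, 29, 26, 22, 21, 19.
  35 → host 1 (new)  [load 35/40]
  35 → host 2 (new)  [load 35/40]
  34 → host 3 (new)  [load 34/40]
  31 → host 4 (new)  [load 31/40]
  29 → host 5 (new)  [load 29/40]
  29 → host 6 (new)  [load 29/40]
  29 → host 7 (new)  [load 29/40]
  26 → host 8 (new)  [load 26/40]
  22 → host 9 (new)  [load 22/40]
  21 → host 10 (new)  [load 21/40]
  19 → host 10  [load 40/40]
10 hosts opened.

10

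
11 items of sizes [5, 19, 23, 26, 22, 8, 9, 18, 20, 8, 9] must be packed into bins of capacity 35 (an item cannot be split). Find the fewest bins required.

Total = 26 + 23 + 22 + 20 + 19 + 18 + 9 + 9 + 8 + 8 + 5 = 167.
Lower bound: ⌈167/35⌉ = 5 bins.
Also, 6 items each exceed 35/2, and no two of those can share a bin, so at least 6 bins are needed.
A packing using 6 bins:
  bin 1: 26 + 9 = 35
  bin 2: 23 + 9 = 32
  bin 3: 22 + 8 + 5 = 35
  bin 4: 20 + 8 = 28
  bin 5: 19 = 19
  bin 6: 18 = 18
This matches the lower bound, so 6 is optimal.

6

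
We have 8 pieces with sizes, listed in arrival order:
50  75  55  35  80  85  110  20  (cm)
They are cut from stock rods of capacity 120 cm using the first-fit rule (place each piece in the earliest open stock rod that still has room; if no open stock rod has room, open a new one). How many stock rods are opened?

5

  50 → stock rod 1 (new)  [load 50/120]
  75 → stock rod 2 (new)  [load 75/120]
  55 → stock rod 1  [load 105/120]
  35 → stock rod 2  [load 110/120]
  80 → stock rod 3 (new)  [load 80/120]
  85 → stock rod 4 (new)  [load 85/120]
  110 → stock rod 5 (new)  [load 110/120]
  20 → stock rod 3  [load 100/120]
5 stock rods opened.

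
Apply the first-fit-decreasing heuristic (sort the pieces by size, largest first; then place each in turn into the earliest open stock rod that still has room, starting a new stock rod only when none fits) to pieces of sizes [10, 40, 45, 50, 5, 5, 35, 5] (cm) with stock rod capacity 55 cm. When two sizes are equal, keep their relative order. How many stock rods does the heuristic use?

4

Sorted descending: 50, 45, 40, 35, 10, 5, 5, 5.
  50 → stock rod 1 (new)  [load 50/55]
  45 → stock rod 2 (new)  [load 45/55]
  40 → stock rod 3 (new)  [load 40/55]
  35 → stock rod 4 (new)  [load 35/55]
  10 → stock rod 2  [load 55/55]
  5 → stock rod 1  [load 55/55]
  5 → stock rod 3  [load 45/55]
  5 → stock rod 3  [load 50/55]
4 stock rods opened.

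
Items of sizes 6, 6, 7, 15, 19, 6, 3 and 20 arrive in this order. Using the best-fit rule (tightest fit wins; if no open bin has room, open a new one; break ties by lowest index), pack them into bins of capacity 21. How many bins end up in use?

  6 → bin 1 (new)  [load 6/21]
  6 → bin 1  [load 12/21]
  7 → bin 1  [load 19/21]
  15 → bin 2 (new)  [load 15/21]
  19 → bin 3 (new)  [load 19/21]
  6 → bin 2  [load 21/21]
  3 → bin 4 (new)  [load 3/21]
  20 → bin 5 (new)  [load 20/21]
5 bins opened.

5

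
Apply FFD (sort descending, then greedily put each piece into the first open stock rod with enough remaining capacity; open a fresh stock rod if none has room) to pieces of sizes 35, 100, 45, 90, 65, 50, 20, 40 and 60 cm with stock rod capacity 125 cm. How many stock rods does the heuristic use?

5

Sorted descending: 100, 90, 65, 60, 50, 45, 40, 35, 20.
  100 → stock rod 1 (new)  [load 100/125]
  90 → stock rod 2 (new)  [load 90/125]
  65 → stock rod 3 (new)  [load 65/125]
  60 → stock rod 3  [load 125/125]
  50 → stock rod 4 (new)  [load 50/125]
  45 → stock rod 4  [load 95/125]
  40 → stock rod 5 (new)  [load 40/125]
  35 → stock rod 2  [load 125/125]
  20 → stock rod 1  [load 120/125]
5 stock rods opened.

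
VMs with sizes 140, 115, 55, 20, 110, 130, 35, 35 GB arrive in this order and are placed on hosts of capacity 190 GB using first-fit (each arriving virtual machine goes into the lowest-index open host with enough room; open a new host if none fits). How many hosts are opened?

4

  140 → host 1 (new)  [load 140/190]
  115 → host 2 (new)  [load 115/190]
  55 → host 2  [load 170/190]
  20 → host 1  [load 160/190]
  110 → host 3 (new)  [load 110/190]
  130 → host 4 (new)  [load 130/190]
  35 → host 3  [load 145/190]
  35 → host 3  [load 180/190]
4 hosts opened.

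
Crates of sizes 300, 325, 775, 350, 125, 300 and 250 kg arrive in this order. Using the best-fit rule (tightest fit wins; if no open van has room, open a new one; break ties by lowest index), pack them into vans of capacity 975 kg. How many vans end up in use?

3

  300 → van 1 (new)  [load 300/975]
  325 → van 1  [load 625/975]
  775 → van 2 (new)  [load 775/975]
  350 → van 1  [load 975/975]
  125 → van 2  [load 900/975]
  300 → van 3 (new)  [load 300/975]
  250 → van 3  [load 550/975]
3 vans opened.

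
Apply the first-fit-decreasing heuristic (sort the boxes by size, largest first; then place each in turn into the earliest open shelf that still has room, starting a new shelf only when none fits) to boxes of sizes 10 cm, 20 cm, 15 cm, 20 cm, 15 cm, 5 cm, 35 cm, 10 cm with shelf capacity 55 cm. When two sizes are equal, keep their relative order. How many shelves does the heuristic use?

3

Sorted descending: 35, 20, 20, 15, 15, 10, 10, 5.
  35 → shelf 1 (new)  [load 35/55]
  20 → shelf 1  [load 55/55]
  20 → shelf 2 (new)  [load 20/55]
  15 → shelf 2  [load 35/55]
  15 → shelf 2  [load 50/55]
  10 → shelf 3 (new)  [load 10/55]
  10 → shelf 3  [load 20/55]
  5 → shelf 2  [load 55/55]
3 shelves opened.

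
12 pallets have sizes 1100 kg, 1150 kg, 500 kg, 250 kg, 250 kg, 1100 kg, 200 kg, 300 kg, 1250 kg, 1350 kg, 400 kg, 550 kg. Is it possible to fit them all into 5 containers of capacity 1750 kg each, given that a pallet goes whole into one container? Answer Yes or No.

A valid assignment using 5 containers:
  container 1: 1350 + 400 = 1750
  container 2: 1250 + 500 = 1750
  container 3: 1150 + 550 = 1700
  container 4: 1100 + 300 + 250 = 1650
  container 5: 1100 + 250 + 200 = 1550
Every load is within 1750 kg, so 5 containers suffice.

Yes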